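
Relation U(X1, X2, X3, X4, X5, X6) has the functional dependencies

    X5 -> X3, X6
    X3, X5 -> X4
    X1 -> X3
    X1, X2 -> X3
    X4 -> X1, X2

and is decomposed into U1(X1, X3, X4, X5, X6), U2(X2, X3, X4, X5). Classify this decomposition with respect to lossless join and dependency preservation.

Lossless test: (X3, X4, X5)⁺ = {X1, X2, X3, X4, X5, X6}, which contains all of one fragment — lossless.
Dependency preservation: X1, X2 → X3; X4 → X1, X2 are not contained in any single fragment, but the restricted closure of each left-hand side across the fragments still reaches the right-hand side; the remaining FDs each lie inside some fragment. All dependencies are preserved.

lossless and dependency-preserving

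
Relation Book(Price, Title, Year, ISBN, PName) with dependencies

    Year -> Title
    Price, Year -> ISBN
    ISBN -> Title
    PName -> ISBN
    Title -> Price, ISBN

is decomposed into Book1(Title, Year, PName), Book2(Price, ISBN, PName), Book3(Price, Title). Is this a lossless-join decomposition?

Yes

Chase test. Columns are Price, Title, Year, ISBN, PName; row i has aⱼ where attribute j ∈ Booki, else bᵢⱼ.
Initial tableau (one row per fragment):
  row 1: b11 a2 a3 b14 a5
  row 2: a1 b22 b23 a4 a5
  row 3: a1 a2 b33 b34 b35
Rows 1 and 2 agree on PName; apply PName→ISBN and equate their ISBN entries.
Rows 1 and 3 agree on Title; apply Title→Price, ISBN and equate their Price, ISBN entries.
Rows 1 and 2 agree on ISBN; apply ISBN→Title and equate their Title entries.
Row 1 is now all distinguished symbols — the join is lossless.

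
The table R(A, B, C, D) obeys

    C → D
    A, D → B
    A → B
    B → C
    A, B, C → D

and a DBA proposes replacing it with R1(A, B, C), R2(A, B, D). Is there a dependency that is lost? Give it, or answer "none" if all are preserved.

C → D

Check C → D: no single fragment contains all of {C, D}, and the restricted closure of {C} across the fragments never reaches {D}.
A, D → B is preserved.
A → B is preserved.
B → C is preserved.
A, B, C → D is preserved.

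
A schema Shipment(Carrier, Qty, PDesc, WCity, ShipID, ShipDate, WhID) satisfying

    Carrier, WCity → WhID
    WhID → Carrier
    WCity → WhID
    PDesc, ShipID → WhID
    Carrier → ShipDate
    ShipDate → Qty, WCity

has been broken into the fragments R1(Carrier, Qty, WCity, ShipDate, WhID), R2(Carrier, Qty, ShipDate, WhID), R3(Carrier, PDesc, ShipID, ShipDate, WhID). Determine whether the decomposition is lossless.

Yes

Chase test. Columns are Carrier, Qty, PDesc, WCity, ShipID, ShipDate, WhID; row i has aⱼ where attribute j ∈ Ri, else bᵢⱼ.
Initial tableau (one row per fragment):
  row 1: a1 a2 b13 a4 b15 a6 a7
  row 2: a1 a2 b23 b24 b25 a6 a7
  row 3: a1 b32 a3 b34 a5 a6 a7
Rows 1 and 2 agree on ShipDate; apply ShipDate→Qty, WCity and equate their Qty, WCity entries.
Rows 1 and 3 agree on ShipDate; apply ShipDate→Qty, WCity and equate their Qty, WCity entries.
Row 3 is now all distinguished symbols — the join is lossless.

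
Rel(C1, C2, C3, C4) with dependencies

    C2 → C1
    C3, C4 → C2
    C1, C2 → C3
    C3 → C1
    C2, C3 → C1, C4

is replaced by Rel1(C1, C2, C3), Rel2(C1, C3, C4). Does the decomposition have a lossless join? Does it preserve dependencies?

Lossless test: (C1, C3)⁺ = {C1, C3}, which is a superkey of neither fragment — lossy.
Dependency preservation: the restricted closure of {C3, C4} across the fragments never reaches {C2}, so C3, C4 → C2 cannot be enforced without a join — not preserved.

lossy and not dependency-preserving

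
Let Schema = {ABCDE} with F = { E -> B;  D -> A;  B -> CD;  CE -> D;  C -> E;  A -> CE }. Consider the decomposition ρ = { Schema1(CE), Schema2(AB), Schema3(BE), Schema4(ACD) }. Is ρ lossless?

Chase test. Columns are ABCDE; row i has aⱼ where attribute j ∈ Schemai, else bᵢⱼ.
Initial tableau (one row per fragment):
  row 1: b11 b12 a3 b14 a5
  row 2: a1 a2 b23 b24 b25
  row 3: b31 a2 b33 b34 a5
  row 4: a1 b42 a3 a4 b45
Rows 1 and 3 agree on E; apply E→B and equate their B entries.
Rows 1 and 2 agree on B; apply B→CD and equate their CD entries.
Rows 1 and 3 agree on B; apply B→CD and equate their CD entries.
Rows 1 and 2 agree on C; apply C→E and equate their E entries.
Rows 1 and 4 agree on C; apply C→E and equate their E entries.
Rows 1 and 4 agree on E; apply E→B and equate their B entries.
Rows 1 and 2 agree on D; apply D→A and equate their A entries.
Rows 1 and 3 agree on D; apply D→A and equate their A entries.
Rows 1 and 4 agree on B; apply B→CD and equate their CD entries.
Row 1 is now all distinguished symbols — the join is lossless.

Yes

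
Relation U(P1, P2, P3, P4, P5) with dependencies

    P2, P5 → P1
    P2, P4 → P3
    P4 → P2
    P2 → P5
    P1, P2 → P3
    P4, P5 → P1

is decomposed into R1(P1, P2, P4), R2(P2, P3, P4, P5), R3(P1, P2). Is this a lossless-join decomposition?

Yes

Chase test. Columns are P1, P2, P3, P4, P5; row i has aⱼ where attribute j ∈ Ri, else bᵢⱼ.
Initial tableau (one row per fragment):
  row 1: a1 a2 b13 a4 b15
  row 2: b21 a2 a3 a4 a5
  row 3: a1 a2 b33 b34 b35
Rows 1 and 2 agree on P2, P4; apply P2, P4→P3 and equate their P3 entries.
Rows 1 and 2 agree on P2; apply P2→P5 and equate their P5 entries.
Rows 1 and 3 agree on P2; apply P2→P5 and equate their P5 entries.
Rows 1 and 3 agree on P1, P2; apply P1, P2→P3 and equate their P3 entries.
Rows 1 and 2 agree on P4, P5; apply P4, P5→P1 and equate their P1 entries.
Row 1 is now all distinguished symbols — the join is lossless.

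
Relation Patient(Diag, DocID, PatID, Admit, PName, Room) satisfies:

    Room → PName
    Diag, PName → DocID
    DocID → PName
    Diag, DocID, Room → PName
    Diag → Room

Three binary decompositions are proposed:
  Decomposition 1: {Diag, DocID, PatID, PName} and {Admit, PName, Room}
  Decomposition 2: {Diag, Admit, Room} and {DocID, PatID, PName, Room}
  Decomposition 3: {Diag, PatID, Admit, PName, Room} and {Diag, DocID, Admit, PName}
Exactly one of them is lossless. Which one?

Decomposition 1: common = {PName}, closure = {PName} → lossy.
Decomposition 2: common = {Room}, closure = {PName, Room} → lossy.
Decomposition 3: common = {Diag, Admit, PName}, closure = {Diag, DocID, Admit, PName, Room} → lossless.

Decomposition 3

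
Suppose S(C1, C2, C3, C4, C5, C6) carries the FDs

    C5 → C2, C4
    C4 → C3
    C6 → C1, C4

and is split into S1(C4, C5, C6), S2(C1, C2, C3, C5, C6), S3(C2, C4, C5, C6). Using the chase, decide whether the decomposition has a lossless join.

Yes

Chase test. Columns are C1, C2, C3, C4, C5, C6; row i has aⱼ where attribute j ∈ Si, else bᵢⱼ.
Initial tableau (one row per fragment):
  row 1: b11 b12 b13 a4 a5 a6
  row 2: a1 a2 a3 b24 a5 a6
  row 3: b31 a2 b33 a4 a5 a6
Rows 1 and 2 agree on C5; apply C5→C2, C4 and equate their C2, C4 entries.
Rows 1 and 2 agree on C4; apply C4→C3 and equate their C3 entries.
Rows 1 and 3 agree on C4; apply C4→C3 and equate their C3 entries.
Rows 1 and 2 agree on C6; apply C6→C1, C4 and equate their C1, C4 entries.
Rows 1 and 3 agree on C6; apply C6→C1, C4 and equate their C1, C4 entries.
Row 1 is now all distinguished symbols — the join is lossless.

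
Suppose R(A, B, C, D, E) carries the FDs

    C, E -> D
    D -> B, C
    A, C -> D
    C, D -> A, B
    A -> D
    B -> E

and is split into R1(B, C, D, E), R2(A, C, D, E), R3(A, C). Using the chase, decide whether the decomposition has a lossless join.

Yes

Chase test. Columns are A, B, C, D, E; row i has aⱼ where attribute j ∈ Ri, else bᵢⱼ.
Initial tableau (one row per fragment):
  row 1: b11 a2 a3 a4 a5
  row 2: a1 b22 a3 a4 a5
  row 3: a1 b32 a3 b34 b35
Rows 1 and 2 agree on D; apply D→B, C and equate their B, C entries.
Rows 2 and 3 agree on A, C; apply A, C→D and equate their D entries.
Rows 1 and 2 agree on C, D; apply C, D→A, B and equate their A, B entries.
Rows 1 and 3 agree on C, D; apply C, D→A, B and equate their A, B entries.
Rows 1 and 3 agree on B; apply B→E and equate their E entries.
Row 1 is now all distinguished symbols — the join is lossless.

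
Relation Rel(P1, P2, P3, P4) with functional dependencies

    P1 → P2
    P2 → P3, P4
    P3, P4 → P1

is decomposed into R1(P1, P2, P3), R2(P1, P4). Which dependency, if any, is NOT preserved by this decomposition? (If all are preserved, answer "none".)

P3, P4 → P1

Check P3, P4 → P1: no single fragment contains all of {P1, P3, P4}, and the restricted closure of {P3, P4} across the fragments never reaches {P1}.
P1 → P2 is preserved.
P2 → P3, P4 is preserved.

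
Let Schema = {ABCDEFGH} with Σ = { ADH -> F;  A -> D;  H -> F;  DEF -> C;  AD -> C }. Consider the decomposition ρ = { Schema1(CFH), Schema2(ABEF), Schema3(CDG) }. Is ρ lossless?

No

Chase test. Columns are ABCDEFGH; row i has aⱼ where attribute j ∈ Schemai, else bᵢⱼ.
Initial tableau (one row per fragment):
  row 1: b11 b12 a3 b14 b15 a6 b17 a8
  row 2: a1 a2 b23 b24 a5 a6 b27 b28
  row 3: b31 b32 a3 a4 b35 b36 a7 b38
No row becomes fully distinguished — the join is lossy.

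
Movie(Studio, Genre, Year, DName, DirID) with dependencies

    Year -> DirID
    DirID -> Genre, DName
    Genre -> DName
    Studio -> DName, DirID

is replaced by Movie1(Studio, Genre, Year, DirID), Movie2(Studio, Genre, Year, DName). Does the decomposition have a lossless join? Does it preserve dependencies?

lossless and dependency-preserving

Lossless test: (Studio, Genre, Year)⁺ = {Studio, Genre, Year, DName, DirID}, which contains all of one fragment — lossless.
Dependency preservation: DirID → Genre, DName; Studio → DName, DirID are not contained in any single fragment, but the restricted closure of each left-hand side across the fragments still reaches the right-hand side; the remaining FDs each lie inside some fragment. All dependencies are preserved.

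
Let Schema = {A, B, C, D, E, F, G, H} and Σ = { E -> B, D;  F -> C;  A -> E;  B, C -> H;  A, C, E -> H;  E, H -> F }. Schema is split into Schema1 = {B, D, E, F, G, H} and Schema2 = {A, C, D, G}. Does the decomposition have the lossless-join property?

No

Common attributes: Schema1 ∩ Schema2 = {D, G}.
No dependency enlarges {D, G}, so (D, G)⁺ = {D, G}.
The closure contains neither all of Schema1 = {B, D, E, F, G, H} nor all of Schema2 = {A, C, D, G}, so the common attributes are not a superkey of either fragment. The join is lossy.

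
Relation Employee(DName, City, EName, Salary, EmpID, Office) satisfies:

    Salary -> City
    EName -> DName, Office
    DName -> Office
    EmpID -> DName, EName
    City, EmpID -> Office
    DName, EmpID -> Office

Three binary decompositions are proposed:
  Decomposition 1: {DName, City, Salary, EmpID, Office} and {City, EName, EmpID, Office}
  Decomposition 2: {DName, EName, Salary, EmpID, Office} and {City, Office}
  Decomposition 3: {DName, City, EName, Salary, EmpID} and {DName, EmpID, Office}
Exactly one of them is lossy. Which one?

Decomposition 1: common = {City, EmpID, Office}, closure = {DName, City, EName, EmpID, Office} → lossless.
Decomposition 2: common = {Office}, closure = {Office} → lossy.
Decomposition 3: common = {DName, EmpID}, closure = {DName, EName, EmpID, Office} → lossless.

Decomposition 2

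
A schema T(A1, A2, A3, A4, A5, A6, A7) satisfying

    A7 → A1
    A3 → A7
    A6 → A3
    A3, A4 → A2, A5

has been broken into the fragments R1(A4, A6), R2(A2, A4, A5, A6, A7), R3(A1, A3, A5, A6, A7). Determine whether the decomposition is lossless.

Chase test. Columns are A1, A2, A3, A4, A5, A6, A7; row i has aⱼ where attribute j ∈ Ri, else bᵢⱼ.
Initial tableau (one row per fragment):
  row 1: b11 b12 b13 a4 b15 a6 b17
  row 2: b21 a2 b23 a4 a5 a6 a7
  row 3: a1 b32 a3 b34 a5 a6 a7
Rows 2 and 3 agree on A7; apply A7→A1 and equate their A1 entries.
Rows 1 and 2 agree on A6; apply A6→A3 and equate their A3 entries.
Rows 1 and 3 agree on A6; apply A6→A3 and equate their A3 entries.
Rows 1 and 2 agree on A3, A4; apply A3, A4→A2, A5 and equate their A2, A5 entries.
Rows 1 and 2 agree on A3; apply A3→A7 and equate their A7 entries.
Rows 1 and 2 agree on A7; apply A7→A1 and equate their A1 entries.
Row 1 is now all distinguished symbols — the join is lossless.

Yes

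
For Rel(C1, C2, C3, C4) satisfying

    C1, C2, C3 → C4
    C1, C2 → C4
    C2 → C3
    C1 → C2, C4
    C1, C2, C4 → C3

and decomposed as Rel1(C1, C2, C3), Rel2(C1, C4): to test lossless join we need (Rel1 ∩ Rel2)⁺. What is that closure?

Rel1 ∩ Rel2 = {C1}.
C1 → C2, C4 applies, adding C2, C4
C1, C2, C4 → C3 applies, adding C3
Closure: {C1, C2, C3, C4}.

C1, C2, C3, C4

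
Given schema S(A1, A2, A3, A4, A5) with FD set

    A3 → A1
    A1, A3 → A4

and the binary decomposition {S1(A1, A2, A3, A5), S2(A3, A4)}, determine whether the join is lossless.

Yes

Common attributes: S1 ∩ S2 = {A3}.
Closure of {A3}: A3 → A1 applies, adding A1; A1, A3 → A4 applies, adding A4. So (A3)⁺ = {A1, A3, A4}.
This closure contains every attribute of S2, so S1 ∩ S2 → S2. The join is lossless.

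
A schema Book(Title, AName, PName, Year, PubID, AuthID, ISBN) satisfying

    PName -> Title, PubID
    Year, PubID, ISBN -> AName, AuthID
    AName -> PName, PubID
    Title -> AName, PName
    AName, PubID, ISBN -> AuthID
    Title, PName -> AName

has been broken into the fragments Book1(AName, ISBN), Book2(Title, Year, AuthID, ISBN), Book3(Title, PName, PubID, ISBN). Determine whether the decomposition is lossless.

Chase test. Columns are Title, AName, PName, Year, PubID, AuthID, ISBN; row i has aⱼ where attribute j ∈ Booki, else bᵢⱼ.
Initial tableau (one row per fragment):
  row 1: b11 a2 b13 b14 b15 b16 a7
  row 2: a1 b22 b23 a4 b25 a6 a7
  row 3: a1 b32 a3 b34 a5 b36 a7
Rows 2 and 3 agree on Title; apply Title→AName, PName and equate their AName, PName entries.
Rows 2 and 3 agree on PName; apply PName→Title, PubID and equate their Title, PubID entries.
Rows 2 and 3 agree on AName, PubID, ISBN; apply AName, PubID, ISBN→AuthID and equate their AuthID entries.
No row becomes fully distinguished — the join is lossy.

No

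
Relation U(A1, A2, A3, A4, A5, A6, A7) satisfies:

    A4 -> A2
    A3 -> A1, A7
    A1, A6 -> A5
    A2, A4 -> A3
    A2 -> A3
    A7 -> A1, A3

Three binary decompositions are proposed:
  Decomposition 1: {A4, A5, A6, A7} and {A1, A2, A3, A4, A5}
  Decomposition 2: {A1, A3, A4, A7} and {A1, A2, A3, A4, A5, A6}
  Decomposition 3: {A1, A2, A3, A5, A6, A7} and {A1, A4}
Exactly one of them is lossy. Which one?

Decomposition 3

Decomposition 1: common = {A4, A5}, closure = {A1, A2, A3, A4, A5, A7} → lossless.
Decomposition 2: common = {A1, A3, A4}, closure = {A1, A2, A3, A4, A7} → lossless.
Decomposition 3: common = {A1}, closure = {A1} → lossy.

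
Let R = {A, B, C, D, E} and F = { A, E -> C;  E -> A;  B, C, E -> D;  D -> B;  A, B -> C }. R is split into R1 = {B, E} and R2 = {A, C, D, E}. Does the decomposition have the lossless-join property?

Common attributes: R1 ∩ R2 = {E}.
Closure of {E}: E → A applies, adding A; A, E → C applies, adding C. So (E)⁺ = {A, C, E}.
The closure contains neither all of R1 = {B, E} nor all of R2 = {A, C, D, E}, so the common attributes are not a superkey of either fragment. The join is lossy.

No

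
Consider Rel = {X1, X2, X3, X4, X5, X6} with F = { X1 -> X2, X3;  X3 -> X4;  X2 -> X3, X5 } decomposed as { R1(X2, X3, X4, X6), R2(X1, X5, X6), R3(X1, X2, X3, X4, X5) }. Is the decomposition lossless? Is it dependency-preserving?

lossless and dependency-preserving

Lossless test (chase): Rows 2 and 3 agree on X1; apply X1→X2, X3 and equate their X2, X3 entries. Rows 1 and 2 agree on X3; apply X3→X4 and equate their X4 entries. Rows 1 and 2 agree on X2; apply X2→X3, X5 and equate their X3, X5 entries. Row 2 is now all distinguished symbols — the join is lossless.
Dependency preservation: every FD's attributes lie within a single fragment, so each can be enforced locally — preserved.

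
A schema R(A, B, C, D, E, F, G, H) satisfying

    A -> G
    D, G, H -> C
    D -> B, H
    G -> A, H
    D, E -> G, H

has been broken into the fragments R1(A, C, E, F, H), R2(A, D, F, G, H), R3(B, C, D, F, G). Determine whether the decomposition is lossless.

Chase test. Columns are A, B, C, D, E, F, G, H; row i has aⱼ where attribute j ∈ Ri, else bᵢⱼ.
Initial tableau (one row per fragment):
  row 1: a1 b12 a3 b14 a5 a6 b17 a8
  row 2: a1 b22 b23 a4 b25 a6 a7 a8
  row 3: b31 a2 a3 a4 b35 a6 a7 b38
Rows 1 and 2 agree on A; apply A→G and equate their G entries.
Rows 2 and 3 agree on D; apply D→B, H and equate their B, H entries.
Rows 1 and 3 agree on G; apply G→A, H and equate their A, H entries.
Rows 2 and 3 agree on D, G, H; apply D, G, H→C and equate their C entries.
No row becomes fully distinguished — the join is lossy.

No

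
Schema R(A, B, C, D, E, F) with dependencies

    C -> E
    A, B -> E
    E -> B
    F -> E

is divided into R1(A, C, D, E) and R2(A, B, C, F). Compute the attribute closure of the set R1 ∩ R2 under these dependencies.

R1 ∩ R2 = {A, C}.
C → E applies, adding E
E → B applies, adding B
Closure: {A, B, C, E}.

A, B, C, E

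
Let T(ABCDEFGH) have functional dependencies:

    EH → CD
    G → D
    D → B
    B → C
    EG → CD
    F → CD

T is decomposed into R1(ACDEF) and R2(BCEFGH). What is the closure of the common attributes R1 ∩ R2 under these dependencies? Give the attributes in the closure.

BCDEF

R1 ∩ R2 = {CEF}.
F → CD applies, adding D
D → B applies, adding B
Closure: {BCDEF}.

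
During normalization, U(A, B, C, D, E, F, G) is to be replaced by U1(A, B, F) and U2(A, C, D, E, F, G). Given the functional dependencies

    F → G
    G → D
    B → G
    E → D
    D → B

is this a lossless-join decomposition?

Yes

Common attributes: U1 ∩ U2 = {A, F}.
Closure of {A, F}: F → G applies, adding G; G → D applies, adding D; D → B applies, adding B. So (A, F)⁺ = {A, B, D, F, G}.
This closure contains every attribute of U1, so U1 ∩ U2 → U1. The join is lossless.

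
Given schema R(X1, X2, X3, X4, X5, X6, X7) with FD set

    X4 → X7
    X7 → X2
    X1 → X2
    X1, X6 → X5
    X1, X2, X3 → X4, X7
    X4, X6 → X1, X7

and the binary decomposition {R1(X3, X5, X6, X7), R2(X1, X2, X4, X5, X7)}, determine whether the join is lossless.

No

Common attributes: R1 ∩ R2 = {X5, X7}.
Closure of {X5, X7}: X7 → X2 applies, adding X2. So (X5, X7)⁺ = {X2, X5, X7}.
The closure contains neither all of R1 = {X3, X5, X6, X7} nor all of R2 = {X1, X2, X4, X5, X7}, so the common attributes are not a superkey of either fragment. The join is lossy.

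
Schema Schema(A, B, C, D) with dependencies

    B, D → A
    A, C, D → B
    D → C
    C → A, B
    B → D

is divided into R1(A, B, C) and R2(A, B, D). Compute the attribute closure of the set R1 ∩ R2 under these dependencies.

R1 ∩ R2 = {A, B}.
B → D applies, adding D
D → C applies, adding C
Closure: {A, B, C, D}.

A, B, C, D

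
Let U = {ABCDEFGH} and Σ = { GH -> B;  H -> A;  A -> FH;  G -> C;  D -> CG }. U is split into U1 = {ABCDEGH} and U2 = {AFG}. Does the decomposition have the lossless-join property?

Yes

Common attributes: U1 ∩ U2 = {AG}.
Closure of {AG}: A → FH applies, adding FH; G → C applies, adding C; GH → B applies, adding B. So (AG)⁺ = {ABCFGH}.
This closure contains every attribute of U2, so U1 ∩ U2 → U2. The join is lossless.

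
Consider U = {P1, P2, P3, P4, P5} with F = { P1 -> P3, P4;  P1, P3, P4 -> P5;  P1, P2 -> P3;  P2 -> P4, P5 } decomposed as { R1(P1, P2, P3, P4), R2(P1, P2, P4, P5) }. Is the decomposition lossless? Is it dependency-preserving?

Lossless test: (P1, P2, P4)⁺ = {P1, P2, P3, P4, P5}, which contains all of one fragment — lossless.
Dependency preservation: P1, P3, P4 → P5 is not contained in any single fragment, but the restricted closure of its left-hand side across the fragments still reaches the right-hand side; the remaining FDs each lie inside some fragment. All dependencies are preserved.

lossless and dependency-preserving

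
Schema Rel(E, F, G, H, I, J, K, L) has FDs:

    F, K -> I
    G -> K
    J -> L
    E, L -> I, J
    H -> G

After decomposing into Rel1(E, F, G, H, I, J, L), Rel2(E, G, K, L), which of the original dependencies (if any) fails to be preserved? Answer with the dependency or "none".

F, K -> I

Check F, K → I: no single fragment contains all of {F, I, K}, and the restricted closure of {F, K} across the fragments never reaches {I}.
G → K is preserved.
J → L is preserved.
E, L → I, J is preserved.
H → G is preserved.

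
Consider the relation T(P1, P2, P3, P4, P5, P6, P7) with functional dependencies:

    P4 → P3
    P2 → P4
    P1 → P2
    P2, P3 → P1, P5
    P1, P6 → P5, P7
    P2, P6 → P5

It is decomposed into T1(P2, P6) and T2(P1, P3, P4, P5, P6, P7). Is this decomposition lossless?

Common attributes: T1 ∩ T2 = {P6}.
No dependency enlarges {P6}, so (P6)⁺ = {P6}.
The closure contains neither all of T1 = {P2, P6} nor all of T2 = {P1, P3, P4, P5, P6, P7}, so the common attributes are not a superkey of either fragment. The join is lossy.

No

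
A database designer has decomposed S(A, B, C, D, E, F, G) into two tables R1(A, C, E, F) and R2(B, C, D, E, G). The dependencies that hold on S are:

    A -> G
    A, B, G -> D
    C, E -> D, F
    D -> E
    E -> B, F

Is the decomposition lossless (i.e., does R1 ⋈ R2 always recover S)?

No

Common attributes: R1 ∩ R2 = {C, E}.
Closure of {C, E}: C, E → D, F applies, adding D, F; E → B, F applies, adding B. So (C, E)⁺ = {B, C, D, E, F}.
The closure contains neither all of R1 = {A, C, E, F} nor all of R2 = {B, C, D, E, G}, so the common attributes are not a superkey of either fragment. The join is lossy.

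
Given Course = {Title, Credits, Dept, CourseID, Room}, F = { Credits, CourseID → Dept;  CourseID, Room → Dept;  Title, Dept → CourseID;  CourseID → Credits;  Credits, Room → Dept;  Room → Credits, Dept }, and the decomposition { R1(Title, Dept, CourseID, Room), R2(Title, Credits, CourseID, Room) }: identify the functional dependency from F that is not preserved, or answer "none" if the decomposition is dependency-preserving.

none

Credits, CourseID → Dept: restricted closure across fragments reaches Dept.
CourseID, Room → Dept lies within R1.
Title, Dept → CourseID lies within R1.
CourseID → Credits lies within R2.
Credits, Room → Dept: restricted closure across fragments reaches Dept.
Room → Credits, Dept: restricted closure across fragments reaches Credits, Dept.
Every dependency is enforceable on the fragments, so the decomposition is dependency-preserving.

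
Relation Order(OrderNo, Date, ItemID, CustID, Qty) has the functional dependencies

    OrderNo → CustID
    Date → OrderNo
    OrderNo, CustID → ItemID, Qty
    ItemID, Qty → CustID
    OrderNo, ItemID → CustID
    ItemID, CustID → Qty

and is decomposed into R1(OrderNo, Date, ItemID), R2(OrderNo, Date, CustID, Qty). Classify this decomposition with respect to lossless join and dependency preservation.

Lossless test: (OrderNo, Date)⁺ = {OrderNo, Date, ItemID, CustID, Qty}, which contains all of one fragment — lossless.
Dependency preservation: the restricted closure of {ItemID, Qty} across the fragments never reaches {CustID}, so ItemID, Qty → CustID cannot be enforced without a join — not preserved.

lossless but not dependency-preserving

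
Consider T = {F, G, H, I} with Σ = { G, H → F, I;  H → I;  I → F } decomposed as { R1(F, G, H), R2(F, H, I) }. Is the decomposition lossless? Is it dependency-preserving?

Lossless test: (F, H)⁺ = {F, H, I}, which contains all of one fragment — lossless.
Dependency preservation: G, H → F, I is not contained in any single fragment, but the restricted closure of its left-hand side across the fragments still reaches the right-hand side; the remaining FDs each lie inside some fragment. All dependencies are preserved.

lossless and dependency-preserving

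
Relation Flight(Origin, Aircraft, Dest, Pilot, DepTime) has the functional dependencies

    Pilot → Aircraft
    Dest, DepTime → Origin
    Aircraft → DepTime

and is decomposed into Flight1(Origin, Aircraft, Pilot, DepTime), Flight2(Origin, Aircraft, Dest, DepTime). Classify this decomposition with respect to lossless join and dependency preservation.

lossy but dependency-preserving

Lossless test: (Origin, Aircraft, DepTime)⁺ = {Origin, Aircraft, DepTime}, which is a superkey of neither fragment — lossy.
Dependency preservation: every FD's attributes lie within a single fragment, so each can be enforced locally — preserved.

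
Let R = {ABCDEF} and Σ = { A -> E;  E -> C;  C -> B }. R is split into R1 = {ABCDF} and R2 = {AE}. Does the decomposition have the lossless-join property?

Common attributes: R1 ∩ R2 = {A}.
Closure of {A}: A → E applies, adding E; E → C applies, adding C; C → B applies, adding B. So (A)⁺ = {ABCE}.
This closure contains every attribute of R2, so R1 ∩ R2 → R2. The join is lossless.

Yes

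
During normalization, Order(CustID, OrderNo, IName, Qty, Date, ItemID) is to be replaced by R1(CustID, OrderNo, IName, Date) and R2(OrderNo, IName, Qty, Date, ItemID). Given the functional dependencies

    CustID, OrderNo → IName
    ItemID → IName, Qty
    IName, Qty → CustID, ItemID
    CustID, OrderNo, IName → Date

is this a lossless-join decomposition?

Common attributes: R1 ∩ R2 = {OrderNo, IName, Date}.
No dependency enlarges {OrderNo, IName, Date}, so (OrderNo, IName, Date)⁺ = {OrderNo, IName, Date}.
The closure contains neither all of R1 = {CustID, OrderNo, IName, Date} nor all of R2 = {OrderNo, IName, Qty, Date, ItemID}, so the common attributes are not a superkey of either fragment. The join is lossy.

No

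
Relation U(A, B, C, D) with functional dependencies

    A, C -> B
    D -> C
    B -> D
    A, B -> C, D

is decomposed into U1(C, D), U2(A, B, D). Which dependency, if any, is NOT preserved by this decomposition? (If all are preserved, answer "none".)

A, C -> B

Check A, C → B: no single fragment contains all of {A, B, C}, and the restricted closure of {A, C} across the fragments never reaches {B}.
D → C is preserved.
B → D is preserved.
A, B → C, D is preserved.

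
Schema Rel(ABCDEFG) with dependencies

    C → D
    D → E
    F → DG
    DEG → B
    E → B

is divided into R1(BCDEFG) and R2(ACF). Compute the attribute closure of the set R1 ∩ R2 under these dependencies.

R1 ∩ R2 = {CF}.
C → D applies, adding D
D → E applies, adding E
F → DG applies, adding G
DEG → B applies, adding B
Closure: {BCDEFG}.

BCDEFG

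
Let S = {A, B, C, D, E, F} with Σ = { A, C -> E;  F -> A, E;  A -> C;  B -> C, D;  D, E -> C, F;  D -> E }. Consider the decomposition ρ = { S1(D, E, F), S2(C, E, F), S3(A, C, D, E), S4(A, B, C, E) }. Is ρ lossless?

No

Chase test. Columns are A, B, C, D, E, F; row i has aⱼ where attribute j ∈ Si, else bᵢⱼ.
Initial tableau (one row per fragment):
  row 1: b11 b12 b13 a4 a5 a6
  row 2: b21 b22 a3 b24 a5 a6
  row 3: a1 b32 a3 a4 a5 b36
  row 4: a1 a2 a3 b44 a5 b46
Rows 1 and 2 agree on F; apply F→A, E and equate their A, E entries.
Rows 1 and 2 agree on A; apply A→C and equate their C entries.
Rows 1 and 3 agree on D, E; apply D, E→C, F and equate their C, F entries.
Rows 1 and 3 agree on F; apply F→A, E and equate their A, E entries.
No row becomes fully distinguished — the join is lossy.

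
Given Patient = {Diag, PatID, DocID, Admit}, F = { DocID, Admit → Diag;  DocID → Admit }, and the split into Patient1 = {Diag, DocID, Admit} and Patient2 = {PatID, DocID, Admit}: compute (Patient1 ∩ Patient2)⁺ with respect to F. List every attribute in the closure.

Patient1 ∩ Patient2 = {DocID, Admit}.
DocID, Admit → Diag applies, adding Diag
Closure: {Diag, DocID, Admit}.

Diag, DocID, Admit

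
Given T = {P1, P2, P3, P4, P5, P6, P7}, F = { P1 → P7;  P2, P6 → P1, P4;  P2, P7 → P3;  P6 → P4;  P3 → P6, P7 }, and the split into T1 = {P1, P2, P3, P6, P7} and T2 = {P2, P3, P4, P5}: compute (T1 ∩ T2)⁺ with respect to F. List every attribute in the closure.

T1 ∩ T2 = {P2, P3}.
P3 → P6, P7 applies, adding P6, P7
P2, P6 → P1, P4 applies, adding P1, P4
Closure: {P1, P2, P3, P4, P6, P7}.

P1, P2, P3, P4, P6, P7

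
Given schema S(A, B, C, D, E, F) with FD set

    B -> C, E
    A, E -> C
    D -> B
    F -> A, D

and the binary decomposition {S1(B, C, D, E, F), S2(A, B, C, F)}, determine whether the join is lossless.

Common attributes: S1 ∩ S2 = {B, C, F}.
Closure of {B, C, F}: B → C, E applies, adding E; F → A, D applies, adding A, D. So (B, C, F)⁺ = {A, B, C, D, E, F}.
This closure contains every attribute of S1, so S1 ∩ S2 → S1. The join is lossless.

Yes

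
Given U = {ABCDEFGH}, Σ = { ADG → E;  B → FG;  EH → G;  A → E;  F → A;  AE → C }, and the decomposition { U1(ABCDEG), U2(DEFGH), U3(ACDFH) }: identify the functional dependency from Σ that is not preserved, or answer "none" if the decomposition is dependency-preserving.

B → FG

Check B → FG: no single fragment contains all of {BFG}, and the restricted closure of {B} across the fragments never reaches {FG}.
ADG → E is preserved.
EH → G is preserved.
A → E is preserved.
F → A is preserved.
AE → C is preserved.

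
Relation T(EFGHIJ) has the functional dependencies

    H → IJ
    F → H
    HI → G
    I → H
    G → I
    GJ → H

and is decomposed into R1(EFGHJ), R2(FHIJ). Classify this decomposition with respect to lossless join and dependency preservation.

Lossless test: (FHJ)⁺ = {FGHIJ}, which contains all of one fragment — lossless.
Dependency preservation: HI → G; G → I are not contained in any single fragment, but the restricted closure of each left-hand side across the fragments still reaches the right-hand side; the remaining FDs each lie inside some fragment. All dependencies are preserved.

lossless and dependency-preserving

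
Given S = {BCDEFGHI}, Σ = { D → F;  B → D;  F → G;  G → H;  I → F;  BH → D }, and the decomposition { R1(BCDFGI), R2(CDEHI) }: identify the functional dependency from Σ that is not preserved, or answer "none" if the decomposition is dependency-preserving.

Check G → H: no single fragment contains all of {GH}, and the restricted closure of {G} across the fragments never reaches {H}.
D → F is preserved.
B → D is preserved.
F → G is preserved.
I → F is preserved.
BH → D is preserved.

G → H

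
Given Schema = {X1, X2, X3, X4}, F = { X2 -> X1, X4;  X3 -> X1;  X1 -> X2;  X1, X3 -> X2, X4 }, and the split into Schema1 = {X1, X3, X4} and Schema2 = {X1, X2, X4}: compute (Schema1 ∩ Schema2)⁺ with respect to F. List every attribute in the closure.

Schema1 ∩ Schema2 = {X1, X4}.
X1 → X2 applies, adding X2
Closure: {X1, X2, X4}.

X1, X2, X4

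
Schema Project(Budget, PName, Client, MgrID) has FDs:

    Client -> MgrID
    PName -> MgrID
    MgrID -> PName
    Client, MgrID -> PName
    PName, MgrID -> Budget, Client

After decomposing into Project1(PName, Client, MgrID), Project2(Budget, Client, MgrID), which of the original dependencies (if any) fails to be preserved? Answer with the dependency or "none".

Client → MgrID lies within Project1.
PName → MgrID lies within Project1.
MgrID → PName lies within Project1.
Client, MgrID → PName lies within Project1.
PName, MgrID → Budget, Client: restricted closure across fragments reaches Budget, Client.
Every dependency is enforceable on the fragments, so the decomposition is dependency-preserving.

none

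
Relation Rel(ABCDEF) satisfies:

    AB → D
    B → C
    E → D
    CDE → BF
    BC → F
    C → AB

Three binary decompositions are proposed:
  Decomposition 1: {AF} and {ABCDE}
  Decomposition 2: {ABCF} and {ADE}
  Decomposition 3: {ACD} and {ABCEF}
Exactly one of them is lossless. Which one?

Decomposition 3

Decomposition 1: common = {A}, closure = {A} → lossy.
Decomposition 2: common = {A}, closure = {A} → lossy.
Decomposition 3: common = {AC}, closure = {ABCDF} → lossless.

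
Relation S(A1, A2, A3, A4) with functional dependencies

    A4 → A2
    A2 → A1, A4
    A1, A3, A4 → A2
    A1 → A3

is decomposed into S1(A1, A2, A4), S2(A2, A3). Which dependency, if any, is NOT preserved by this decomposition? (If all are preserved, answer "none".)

Check A1 → A3: no single fragment contains all of {A1, A3}, and the restricted closure of {A1} across the fragments never reaches {A3}.
A4 → A2 is preserved.
A2 → A1, A4 is preserved.
A1, A3, A4 → A2 is preserved.

A1 → A3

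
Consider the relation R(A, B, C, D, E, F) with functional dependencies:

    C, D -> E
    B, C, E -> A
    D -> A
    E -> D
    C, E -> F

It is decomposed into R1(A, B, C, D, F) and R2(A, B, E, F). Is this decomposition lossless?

Common attributes: R1 ∩ R2 = {A, B, F}.
No dependency enlarges {A, B, F}, so (A, B, F)⁺ = {A, B, F}.
The closure contains neither all of R1 = {A, B, C, D, F} nor all of R2 = {A, B, E, F}, so the common attributes are not a superkey of either fragment. The join is lossy.

No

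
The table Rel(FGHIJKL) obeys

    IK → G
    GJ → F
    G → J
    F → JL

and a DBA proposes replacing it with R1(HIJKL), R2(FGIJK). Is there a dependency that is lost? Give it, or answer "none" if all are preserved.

Check F → JL: no single fragment contains all of {FJL}, and the restricted closure of {F} across the fragments never reaches {JL}.
IK → G is preserved.
GJ → F is preserved.
G → J is preserved.

F → JL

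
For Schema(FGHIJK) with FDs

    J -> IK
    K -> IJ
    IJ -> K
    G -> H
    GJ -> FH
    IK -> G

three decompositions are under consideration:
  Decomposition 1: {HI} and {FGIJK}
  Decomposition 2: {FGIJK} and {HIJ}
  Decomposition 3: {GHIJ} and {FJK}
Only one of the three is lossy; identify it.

Decomposition 1: common = {I}, closure = {I} → lossy.
Decomposition 2: common = {IJ}, closure = {FGHIJK} → lossless.
Decomposition 3: common = {J}, closure = {FGHIJK} → lossless.

Decomposition 1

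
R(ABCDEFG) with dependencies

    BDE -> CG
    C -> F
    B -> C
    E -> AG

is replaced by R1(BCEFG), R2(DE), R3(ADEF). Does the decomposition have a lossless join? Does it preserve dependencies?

Lossless test (chase): Rows 1 and 2 agree on E; apply E→AG and equate their AG entries. Rows 1 and 3 agree on E; apply E→AG and equate their AG entries. No row becomes fully distinguished — the join is lossy.
Dependency preservation: BDE → CG; E → AG are not contained in any single fragment, but the restricted closure of each left-hand side across the fragments still reaches the right-hand side; the remaining FDs each lie inside some fragment. All dependencies are preserved.

lossy but dependency-preserving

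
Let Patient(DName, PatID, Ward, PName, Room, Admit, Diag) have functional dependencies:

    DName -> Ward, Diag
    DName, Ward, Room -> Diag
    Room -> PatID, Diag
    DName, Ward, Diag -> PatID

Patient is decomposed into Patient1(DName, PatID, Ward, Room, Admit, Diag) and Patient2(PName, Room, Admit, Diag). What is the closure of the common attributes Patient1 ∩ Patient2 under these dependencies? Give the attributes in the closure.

PatID, Room, Admit, Diag

Patient1 ∩ Patient2 = {Room, Admit, Diag}.
Room → PatID, Diag applies, adding PatID
Closure: {PatID, Room, Admit, Diag}.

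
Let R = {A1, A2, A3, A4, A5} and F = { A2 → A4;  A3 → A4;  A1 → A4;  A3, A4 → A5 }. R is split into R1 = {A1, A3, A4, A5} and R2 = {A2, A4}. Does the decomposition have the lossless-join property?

Common attributes: R1 ∩ R2 = {A4}.
No dependency enlarges {A4}, so (A4)⁺ = {A4}.
The closure contains neither all of R1 = {A1, A3, A4, A5} nor all of R2 = {A2, A4}, so the common attributes are not a superkey of either fragment. The join is lossy.

No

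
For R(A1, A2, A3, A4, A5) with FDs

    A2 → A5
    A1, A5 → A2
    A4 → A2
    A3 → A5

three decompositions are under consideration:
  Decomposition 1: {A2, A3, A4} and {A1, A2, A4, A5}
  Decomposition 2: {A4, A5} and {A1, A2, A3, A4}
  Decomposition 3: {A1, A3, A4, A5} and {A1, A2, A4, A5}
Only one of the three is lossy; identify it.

Decomposition 1

Decomposition 1: common = {A2, A4}, closure = {A2, A4, A5} → lossy.
Decomposition 2: common = {A4}, closure = {A2, A4, A5} → lossless.
Decomposition 3: common = {A1, A4, A5}, closure = {A1, A2, A4, A5} → lossless.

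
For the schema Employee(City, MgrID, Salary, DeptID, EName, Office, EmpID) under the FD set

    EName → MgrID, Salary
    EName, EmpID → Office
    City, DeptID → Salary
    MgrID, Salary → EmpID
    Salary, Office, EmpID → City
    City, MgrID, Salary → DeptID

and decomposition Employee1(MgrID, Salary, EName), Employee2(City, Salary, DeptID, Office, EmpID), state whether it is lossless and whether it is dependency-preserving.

lossy and not dependency-preserving

Lossless test: (Salary)⁺ = {Salary}, which is a superkey of neither fragment — lossy.
Dependency preservation: the restricted closure of {EName, EmpID} across the fragments never reaches {Office}, so EName, EmpID → Office cannot be enforced without a join — not preserved.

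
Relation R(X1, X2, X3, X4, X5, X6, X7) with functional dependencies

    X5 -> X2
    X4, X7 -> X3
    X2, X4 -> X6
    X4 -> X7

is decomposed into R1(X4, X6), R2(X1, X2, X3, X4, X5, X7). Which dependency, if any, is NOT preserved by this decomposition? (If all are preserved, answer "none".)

Check X2, X4 → X6: no single fragment contains all of {X2, X4, X6}, and the restricted closure of {X2, X4} across the fragments never reaches {X6}.
X5 → X2 is preserved.
X4, X7 → X3 is preserved.
X4 → X7 is preserved.

X2, X4 -> X6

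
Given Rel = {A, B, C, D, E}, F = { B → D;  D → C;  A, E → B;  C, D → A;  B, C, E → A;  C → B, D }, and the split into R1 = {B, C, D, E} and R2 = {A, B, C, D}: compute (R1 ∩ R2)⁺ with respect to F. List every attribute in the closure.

R1 ∩ R2 = {B, C, D}.
C, D → A applies, adding A
Closure: {A, B, C, D}.

A, B, C, D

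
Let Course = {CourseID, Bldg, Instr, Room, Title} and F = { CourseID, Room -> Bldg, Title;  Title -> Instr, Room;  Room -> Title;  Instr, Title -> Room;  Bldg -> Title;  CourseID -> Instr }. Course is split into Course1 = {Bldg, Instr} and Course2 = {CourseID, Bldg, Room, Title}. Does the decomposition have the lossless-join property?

Common attributes: Course1 ∩ Course2 = {Bldg}.
Closure of {Bldg}: Bldg → Title applies, adding Title; Title → Instr, Room applies, adding Instr, Room. So (Bldg)⁺ = {Bldg, Instr, Room, Title}.
This closure contains every attribute of Course1, so Course1 ∩ Course2 → Course1. The join is lossless.

Yes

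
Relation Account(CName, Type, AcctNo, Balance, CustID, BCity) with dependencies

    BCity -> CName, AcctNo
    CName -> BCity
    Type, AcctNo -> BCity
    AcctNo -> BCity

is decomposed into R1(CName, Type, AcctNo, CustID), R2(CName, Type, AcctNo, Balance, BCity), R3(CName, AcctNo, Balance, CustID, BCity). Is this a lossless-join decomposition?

Chase test. Columns are CName, Type, AcctNo, Balance, CustID, BCity; row i has aⱼ where attribute j ∈ Ri, else bᵢⱼ.
Initial tableau (one row per fragment):
  row 1: a1 a2 a3 b14 a5 b16
  row 2: a1 a2 a3 a4 b25 a6
  row 3: a1 b32 a3 a4 a5 a6
Rows 1 and 2 agree on CName; apply CName→BCity and equate their BCity entries.
No row becomes fully distinguished — the join is lossy.

No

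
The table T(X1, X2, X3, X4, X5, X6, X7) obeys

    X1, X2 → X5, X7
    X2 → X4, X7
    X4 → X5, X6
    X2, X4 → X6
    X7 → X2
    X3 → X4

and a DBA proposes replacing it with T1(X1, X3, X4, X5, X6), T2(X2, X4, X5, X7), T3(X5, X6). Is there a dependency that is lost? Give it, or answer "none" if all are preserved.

none

X1, X2 → X5, X7: restricted closure across fragments reaches X5, X7.
X2 → X4, X7 lies within T2.
X4 → X5, X6 lies within T1.
X2, X4 → X6: restricted closure across fragments reaches X6.
X7 → X2 lies within T2.
X3 → X4 lies within T1.
Every dependency is enforceable on the fragments, so the decomposition is dependency-preserving.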